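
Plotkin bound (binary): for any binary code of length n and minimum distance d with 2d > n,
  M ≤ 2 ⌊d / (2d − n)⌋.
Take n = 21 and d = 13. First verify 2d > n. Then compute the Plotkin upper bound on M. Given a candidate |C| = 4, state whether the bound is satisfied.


Plotkin bound M ≤ 4; given |C| = 4 ≤ bound (satisfied).

Check applicability: 2d = 26, n = 21.
2d − n = 5 > 0, so Plotkin applies.
Compute d/(2d−n) = 13/5 ≈ 2.6000.
⌊d/(2d−n)⌋ = 2.
Plotkin bound: M ≤ 2·2 = 4.
Given |C| = 4, check: satisfied.
This |C| is at the Plotkin bound.


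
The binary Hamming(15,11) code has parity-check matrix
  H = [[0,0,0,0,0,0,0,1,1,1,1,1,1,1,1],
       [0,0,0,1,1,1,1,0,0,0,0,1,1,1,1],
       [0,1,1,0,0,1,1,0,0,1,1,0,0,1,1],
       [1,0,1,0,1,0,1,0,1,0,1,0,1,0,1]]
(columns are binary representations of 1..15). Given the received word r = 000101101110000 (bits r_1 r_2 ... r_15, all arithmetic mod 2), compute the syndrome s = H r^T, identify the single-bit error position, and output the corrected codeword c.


s = (1, 1, 0, 1)^T, error position = 13, corrected codeword c = 000101101110100

Compute s = H r^T mod 2 one row at a time:
  s_1 = 0 + 1 + 1 + 1 + 0 + 0 + 0 + 0 = 3 ≡ 1 (mod 2).
  s_2 = 1 + 0 + 1 + 1 + 0 + 0 + 0 + 0 = 3 ≡ 1 (mod 2).
  s_3 = 0 + 0 + 1 + 1 + 1 + 1 + 0 + 0 = 4 ≡ 0 (mod 2).
  s_4 = 0 + 0 + 0 + 1 + 1 + 1 + 0 + 0 = 3 ≡ 1 (mod 2).
s = (1, 1, 0, 1)^T — this equals column 13 of H (binary 1101), so error is at position 13.
Correct: flip bit 13 of r = 000101101110000 to get c = 000101101110100.


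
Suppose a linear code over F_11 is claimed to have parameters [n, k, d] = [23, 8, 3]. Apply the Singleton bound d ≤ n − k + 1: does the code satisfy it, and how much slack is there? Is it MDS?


Singleton RHS = n − k + 1 = 16, slack = 13, bound satisfied, not MDS.

Singleton bound: d ≤ n − k + 1.
Here n = 23, k = 8, so n − k + 1 = 16.
Given d = 3, check d ≤ 16: YES.
Slack = (n − k + 1) − d = 13.
The code is NOT MDS (slack = 13 > 0).
Description: the claimed parameters are [23, 8, 3]_11; such a code would be non-MDS.


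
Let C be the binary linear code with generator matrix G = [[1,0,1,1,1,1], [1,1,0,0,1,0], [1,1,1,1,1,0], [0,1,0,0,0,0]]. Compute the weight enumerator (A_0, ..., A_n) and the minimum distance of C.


Weight distribution: A_0 = 1, A_1 = 2, A_2 = 3, A_3 = 4, A_4 = 3, A_5 = 2, A_6 = 1. Minimum distance d = 1.

Enumerate all 2^4 = 16 messages m ∈ F_2^4.
For each, compute codeword c = mG in F_2^6, then tally its weight.
  m = 0000 → c = 000000, weight = 0.
  m = 1000 → c = 101111, weight = 5.
  m = 0100 → c = 110010, weight = 3.
  m = 1100 → c = 011101, weight = 4.
  m = 0010 → c = 111110, weight = 5.
  m = 1010 → c = 010001, weight = 2.
  m = 0110 → c = 001100, weight = 2.
  m = 1110 → c = 100011, weight = 3.
  m = 0001 → c = 010000, weight = 1.
  m = 1001 → c = 111111, weight = 6.
  m = 0101 → c = 100010, weight = 2.
  m = 1101 → c = 001101, weight = 3.
  m = 0011 → c = 101110, weight = 4.
  m = 1011 → c = 000001, weight = 1.
  m = 0111 → c = 011100, weight = 3.
  m = 1111 → c = 110011, weight = 4.
Tally weights:
  weight 0: 1 codewords.
  weight 1: 2 codewords.
  weight 2: 3 codewords.
  weight 3: 4 codewords.
  weight 4: 3 codewords.
  weight 5: 2 codewords.
  weight 6: 1 codewords.
Minimum distance d = smallest w > 0 with A_w > 0 = 1.
Sanity: Σ A_w = 16 = 2^4 = 16 ✓.


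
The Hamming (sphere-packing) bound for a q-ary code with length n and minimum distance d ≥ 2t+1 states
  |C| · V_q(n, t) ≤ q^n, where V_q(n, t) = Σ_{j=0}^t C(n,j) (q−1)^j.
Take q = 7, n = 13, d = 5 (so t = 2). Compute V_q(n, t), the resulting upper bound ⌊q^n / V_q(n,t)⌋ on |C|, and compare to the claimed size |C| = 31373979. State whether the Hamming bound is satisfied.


V_q(n, t) = 2887, q^n = 96889010407, Hamming bound = 33560446, |C| = 31373979 ≤ bound (satisfied).

Step 1: Compute V_q(n, t) = Σ_{j=0}^2 C(n, j) (q−1)^j.
  j = 0: C(13,0)·(6)^0 = 1·1 = 1.
  j = 1: C(13,1)·(6)^1 = 13·6 = 78.
  j = 2: C(13,2)·(6)^2 = 78·36 = 2808.
  V_q(n, t) = 1 + 78 + 2808 = 2887.
Step 2: q^n = 7^13 = 96889010407.
Step 3: Hamming bound ⌊q^n / V_q(n,t)⌋ = ⌊96889010407/2887⌋ = 33560446.
Step 4: Compare |C| = 31373979 to 33560446: satisfied.
The claimed |C| lies below the Hamming bound.


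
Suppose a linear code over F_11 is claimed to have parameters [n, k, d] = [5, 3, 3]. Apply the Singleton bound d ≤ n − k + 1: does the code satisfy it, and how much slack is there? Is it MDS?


Singleton RHS = n − k + 1 = 3, slack = 0, bound satisfied, MDS.

Singleton bound: d ≤ n − k + 1.
Here n = 5, k = 3, so n − k + 1 = 3.
Given d = 3, check d ≤ 3: YES.
Slack = (n − k + 1) − d = 0.
The code is MDS (slack = 0).
Description: the claimed parameters are [5, 3, 3]_11; such a code would be MDS (meets Singleton bound).


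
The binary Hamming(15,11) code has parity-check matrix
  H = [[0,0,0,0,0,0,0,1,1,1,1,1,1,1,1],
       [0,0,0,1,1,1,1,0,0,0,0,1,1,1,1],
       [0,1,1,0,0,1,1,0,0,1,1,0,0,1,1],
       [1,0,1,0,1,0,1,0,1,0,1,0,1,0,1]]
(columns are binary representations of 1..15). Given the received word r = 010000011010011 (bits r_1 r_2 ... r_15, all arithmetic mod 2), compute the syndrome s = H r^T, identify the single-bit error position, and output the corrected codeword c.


s = (1, 0, 0, 1)^T, error position = 9, corrected codeword c = 010000010010011

Compute s = H r^T mod 2 one row at a time:
  s_1 = 1 + 1 + 0 + 1 + 0 + 0 + 1 + 1 = 5 ≡ 1 (mod 2).
  s_2 = 0 + 0 + 0 + 0 + 0 + 0 + 1 + 1 = 2 ≡ 0 (mod 2).
  s_3 = 1 + 0 + 0 + 0 + 0 + 1 + 1 + 1 = 4 ≡ 0 (mod 2).
  s_4 = 0 + 0 + 0 + 0 + 1 + 1 + 0 + 1 = 3 ≡ 1 (mod 2).
s = (1, 0, 0, 1)^T — this equals column 9 of H (binary 1001), so error is at position 9.
Correct: flip bit 9 of r = 010000011010011 to get c = 010000010010011.


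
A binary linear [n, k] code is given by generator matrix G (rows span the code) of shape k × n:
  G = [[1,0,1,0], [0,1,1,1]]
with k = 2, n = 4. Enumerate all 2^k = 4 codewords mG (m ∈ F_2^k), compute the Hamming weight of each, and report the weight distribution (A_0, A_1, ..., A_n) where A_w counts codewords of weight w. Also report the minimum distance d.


Weight distribution: A_0 = 1, A_2 = 1, A_3 = 2. Minimum distance d = 2.

Enumerate all 2^2 = 4 messages m ∈ F_2^2.
For each, compute codeword c = mG in F_2^4, then tally its weight.
  m = 00 → c = 0000, weight = 0.
  m = 10 → c = 1010, weight = 2.
  m = 01 → c = 0111, weight = 3.
  m = 11 → c = 1101, weight = 3.
Tally weights:
  weight 0: 1 codewords.
  weight 2: 1 codewords.
  weight 3: 2 codewords.
Minimum distance d = smallest w > 0 with A_w > 0 = 2.
Sanity: Σ A_w = 4 = 2^2 = 4 ✓.


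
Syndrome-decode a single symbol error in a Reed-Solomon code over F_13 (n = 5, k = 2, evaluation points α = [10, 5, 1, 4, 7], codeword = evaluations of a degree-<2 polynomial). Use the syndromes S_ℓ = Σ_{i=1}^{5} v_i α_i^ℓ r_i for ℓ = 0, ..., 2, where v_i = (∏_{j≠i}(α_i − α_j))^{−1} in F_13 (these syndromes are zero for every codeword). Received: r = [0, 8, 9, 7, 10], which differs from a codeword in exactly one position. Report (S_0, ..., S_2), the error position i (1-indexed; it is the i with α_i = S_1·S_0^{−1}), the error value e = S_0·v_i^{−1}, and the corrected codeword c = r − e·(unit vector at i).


S = (4, 4, 4), error at position 3, error magnitude e = 5, c = [0, 8, 4, 7, 10].

Step 1: column multipliers v_i = (∏_{j≠i}(α_i − α_j))^{−1} mod 13.
  i = 1 (α = 10): (10−5)(10−1)(10−4)(10−7) = 5·9·6·3 = 810 ≡ 4, so v_1 = 4^{−1} = 10 (mod 13).
  i = 2 (α = 5): (5−10)(5−1)(5−4)(5−7) = (−5)·4·1·(−2) = 40 ≡ 1, so v_2 = 1^{−1} = 1 (mod 13).
  i = 3 (α = 1): (1−10)(1−5)(1−4)(1−7) = (−9)·(−4)·(−3)·(−6) = 648 ≡ 11, so v_3 = 11^{−1} = 6 (mod 13).
  i = 4 (α = 4): (4−10)(4−5)(4−1)(4−7) = (−6)·(−1)·3·(−3) = −54 ≡ 11, so v_4 = 11^{−1} = 6 (mod 13).
  i = 5 (α = 7): (7−10)(7−5)(7−1)(7−4) = (−3)·2·6·3 = −108 ≡ 9, so v_5 = 9^{−1} = 3 (mod 13).
  v = [10, 1, 6, 6, 3].
Step 2: syndromes of r = [0, 8, 9, 7, 10] (all sums mod 13).
  S_0 = Σ v_i r_i = 10·0 + 1·8 + 6·9 + 6·7 + 3·10 = 134 ≡ 4.
  S_1 = Σ v_i α_i r_i = 10·10·0 + 1·5·8 + 6·1·9 + 6·4·7 + 3·7·10 = 472 ≡ 4.
  α_i^2 mod 13 = [9, 12, 1, 3, 10].
  S_2 = Σ v_i α_i^2 r_i = 10·9·0 + 1·12·8 + 6·1·9 + 6·3·7 + 3·10·10 = 576 ≡ 4.
  S = (4, 4, 4) ≠ 0, so r is not a codeword (an error is present).
Step 3: locate the error. For a single error e at position i, S_ℓ = v_i·e·α_i^ℓ, so α_err = S_1/S_0.
  S_0^{−1} = 4^{−1} = 10 (mod 13), so α_err = 4·10 = 40 ≡ 1 = α_3. Error position i = 3.
  Consistency check: S_2/S_1 = 4·10 = 40 ≡ 1 = α_err ✓ (single-error assumption holds).
Step 4: error magnitude e = S_0/v_3 = S_0·∏_{j≠3}(α_3 − α_j) = 4·11 = 44 ≡ 5 (mod 13).
Step 5: correct position 3: c_3 = r_3 − e = 9 − 5 ≡ 4 (mod 13). Hence c = [0, 8, 4, 7, 10].
  Check: interpolating c through the α_i gives m(x) = 3 + 1·x (degree < 2) with m(α_i) = c_i for every i, so c is indeed a codeword.


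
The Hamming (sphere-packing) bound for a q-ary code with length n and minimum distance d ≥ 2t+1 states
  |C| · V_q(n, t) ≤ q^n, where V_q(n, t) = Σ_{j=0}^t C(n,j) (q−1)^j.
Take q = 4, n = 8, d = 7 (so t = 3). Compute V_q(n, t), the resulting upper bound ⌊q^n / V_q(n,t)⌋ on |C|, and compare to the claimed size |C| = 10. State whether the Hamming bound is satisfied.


V_q(n, t) = 1789, q^n = 65536, Hamming bound = 36, |C| = 10 ≤ bound (satisfied).

Step 1: Compute V_q(n, t) = Σ_{j=0}^3 C(n, j) (q−1)^j.
  j = 0: C(8,0)·(3)^0 = 1·1 = 1.
  j = 1: C(8,1)·(3)^1 = 8·3 = 24.
  j = 2: C(8,2)·(3)^2 = 28·9 = 252.
  j = 3: C(8,3)·(3)^3 = 56·27 = 1512.
  V_q(n, t) = 1 + 24 + 252 + 1512 = 1789.
Step 2: q^n = 4^8 = 65536.
Step 3: Hamming bound ⌊q^n / V_q(n,t)⌋ = ⌊65536/1789⌋ = 36.
Step 4: Compare |C| = 10 to 36: satisfied.
The claimed |C| lies below the Hamming bound.


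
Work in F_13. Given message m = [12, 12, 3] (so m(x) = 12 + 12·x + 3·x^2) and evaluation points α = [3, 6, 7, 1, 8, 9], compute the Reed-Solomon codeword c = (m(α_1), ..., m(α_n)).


c = [10, 10, 9, 1, 1, 12]

Message polynomial: m(x) = 12 + 12·x + 3·x^2 (mod 13).
For each evaluation point α_i, compute m(α_i) mod 13:
  α_1 = 3: Horner steps 3 → 8 → 10, so m(3) = 10.
  α_2 = 6: Horner steps 3 → 4 → 10, so m(6) = 10.
  α_3 = 7: Horner steps 3 → 7 → 9, so m(7) = 9.
  α_4 = 1: Horner steps 3 → 2 → 1, so m(1) = 1.
  α_5 = 8: Horner steps 3 → 10 → 1, so m(8) = 1.
  α_6 = 9: Horner steps 3 → 0 → 12, so m(9) = 12.
Codeword c = [10, 10, 9, 1, 1, 12] ∈ F_13^6.


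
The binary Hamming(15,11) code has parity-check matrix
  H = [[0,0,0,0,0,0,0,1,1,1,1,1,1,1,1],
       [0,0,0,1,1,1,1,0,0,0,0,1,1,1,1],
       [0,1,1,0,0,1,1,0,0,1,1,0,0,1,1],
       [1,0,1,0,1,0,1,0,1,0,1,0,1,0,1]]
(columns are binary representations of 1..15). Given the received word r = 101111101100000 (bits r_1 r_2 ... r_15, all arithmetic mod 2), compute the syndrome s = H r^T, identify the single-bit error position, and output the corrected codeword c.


s = (0, 0, 0, 1)^T, error position = 1, corrected codeword c = 001111101100000

Compute s = H r^T mod 2 one row at a time:
  s_1 = 0 + 1 + 1 + 0 + 0 + 0 + 0 + 0 = 2 ≡ 0 (mod 2).
  s_2 = 1 + 1 + 1 + 1 + 0 + 0 + 0 + 0 = 4 ≡ 0 (mod 2).
  s_3 = 0 + 1 + 1 + 1 + 1 + 0 + 0 + 0 = 4 ≡ 0 (mod 2).
  s_4 = 1 + 1 + 1 + 1 + 1 + 0 + 0 + 0 = 5 ≡ 1 (mod 2).
s = (0, 0, 0, 1)^T — this equals column 1 of H (binary 0001), so error is at position 1.
Correct: flip bit 1 of r = 101111101100000 to get c = 001111101100000.


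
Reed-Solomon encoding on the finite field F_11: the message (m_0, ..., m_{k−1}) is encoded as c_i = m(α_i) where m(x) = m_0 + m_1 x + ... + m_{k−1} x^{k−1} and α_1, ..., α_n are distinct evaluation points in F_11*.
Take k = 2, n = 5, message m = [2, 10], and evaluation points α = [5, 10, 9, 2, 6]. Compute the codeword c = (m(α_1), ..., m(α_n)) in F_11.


c = [8, 3, 4, 0, 7]

Message polynomial: m(x) = 2 + 10·x (mod 11).
For each evaluation point α_i, compute m(α_i) mod 11:
  α_1 = 5: Horner steps 10 → 8, so m(5) = 8.
  α_2 = 10: Horner steps 10 → 3, so m(10) = 3.
  α_3 = 9: Horner steps 10 → 4, so m(9) = 4.
  α_4 = 2: Horner steps 10 → 0, so m(2) = 0.
  α_5 = 6: Horner steps 10 → 7, so m(6) = 7.
Codeword c = [8, 3, 4, 0, 7] ∈ F_11^5.


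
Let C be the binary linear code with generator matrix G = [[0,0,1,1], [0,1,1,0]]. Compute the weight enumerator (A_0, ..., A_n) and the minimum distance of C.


Weight distribution: A_0 = 1, A_2 = 3. Minimum distance d = 2.

Enumerate all 2^2 = 4 messages m ∈ F_2^2.
For each, compute codeword c = mG in F_2^4, then tally its weight.
  m = 00 → c = 0000, weight = 0.
  m = 10 → c = 0011, weight = 2.
  m = 01 → c = 0110, weight = 2.
  m = 11 → c = 0101, weight = 2.
Tally weights:
  weight 0: 1 codewords.
  weight 2: 3 codewords.
Minimum distance d = smallest w > 0 with A_w > 0 = 2.
Sanity: Σ A_w = 4 = 2^2 = 4 ✓.


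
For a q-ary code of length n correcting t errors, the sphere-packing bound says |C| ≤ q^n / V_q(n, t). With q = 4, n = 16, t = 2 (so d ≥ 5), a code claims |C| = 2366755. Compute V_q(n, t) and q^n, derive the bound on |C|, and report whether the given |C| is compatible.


V_q(n, t) = 1129, q^n = 4294967296, Hamming bound = 3804222, |C| = 2366755 ≤ bound (satisfied).

Step 1: Compute V_q(n, t) = Σ_{j=0}^2 C(n, j) (q−1)^j.
  j = 0: C(16,0)·(3)^0 = 1·1 = 1.
  j = 1: C(16,1)·(3)^1 = 16·3 = 48.
  j = 2: C(16,2)·(3)^2 = 120·9 = 1080.
  V_q(n, t) = 1 + 48 + 1080 = 1129.
Step 2: q^n = 4^16 = 4294967296.
Step 3: Hamming bound ⌊q^n / V_q(n,t)⌋ = ⌊4294967296/1129⌋ = 3804222.
Step 4: Compare |C| = 2366755 to 3804222: satisfied.
The claimed |C| lies below the Hamming bound.


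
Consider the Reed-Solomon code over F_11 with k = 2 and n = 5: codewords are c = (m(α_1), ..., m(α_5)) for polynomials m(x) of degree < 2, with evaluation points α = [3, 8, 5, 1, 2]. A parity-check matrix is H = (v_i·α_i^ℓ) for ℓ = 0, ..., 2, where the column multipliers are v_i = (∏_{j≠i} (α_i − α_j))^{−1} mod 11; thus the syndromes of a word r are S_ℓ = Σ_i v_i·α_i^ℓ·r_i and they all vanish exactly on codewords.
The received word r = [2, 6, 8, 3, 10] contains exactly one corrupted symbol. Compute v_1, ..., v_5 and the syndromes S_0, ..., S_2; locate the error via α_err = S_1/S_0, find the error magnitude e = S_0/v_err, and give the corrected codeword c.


S = (7, 7, 7), error at position 4, error magnitude e = 7, c = [2, 6, 8, 7, 10].

Step 1: column multipliers v_i = (∏_{j≠i}(α_i − α_j))^{−1} mod 11.
  i = 1 (α = 3): (3−8)(3−5)(3−1)(3−2) = (−5)·(−2)·2·1 = 20 ≡ 9, so v_1 = 9^{−1} = 5 (mod 11).
  i = 2 (α = 8): (8−3)(8−5)(8−1)(8−2) = 5·3·7·6 = 630 ≡ 3, so v_2 = 3^{−1} = 4 (mod 11).
  i = 3 (α = 5): (5−3)(5−8)(5−1)(5−2) = 2·(−3)·4·3 = −72 ≡ 5, so v_3 = 5^{−1} = 9 (mod 11).
  i = 4 (α = 1): (1−3)(1−8)(1−5)(1−2) = (−2)·(−7)·(−4)·(−1) = 56 ≡ 1, so v_4 = 1^{−1} = 1 (mod 11).
  i = 5 (α = 2): (2−3)(2−8)(2−5)(2−1) = (−1)·(−6)·(−3)·1 = −18 ≡ 4, so v_5 = 4^{−1} = 3 (mod 11).
  v = [5, 4, 9, 1, 3].
Step 2: syndromes of r = [2, 6, 8, 3, 10] (all sums mod 11).
  S_0 = Σ v_i r_i = 5·2 + 4·6 + 9·8 + 1·3 + 3·10 = 139 ≡ 7.
  S_1 = Σ v_i α_i r_i = 5·3·2 + 4·8·6 + 9·5·8 + 1·1·3 + 3·2·10 = 645 ≡ 7.
  α_i^2 mod 11 = [9, 9, 3, 1, 4].
  S_2 = Σ v_i α_i^2 r_i = 5·9·2 + 4·9·6 + 9·3·8 + 1·1·3 + 3·4·10 = 645 ≡ 7.
  S = (7, 7, 7) ≠ 0, so r is not a codeword (an error is present).
Step 3: locate the error. For a single error e at position i, S_ℓ = v_i·e·α_i^ℓ, so α_err = S_1/S_0.
  S_0^{−1} = 7^{−1} = 8 (mod 11), so α_err = 7·8 = 56 ≡ 1 = α_4. Error position i = 4.
  Consistency check: S_2/S_1 = 7·8 = 56 ≡ 1 = α_err ✓ (single-error assumption holds).
Step 4: error magnitude e = S_0/v_4 = S_0·∏_{j≠4}(α_4 − α_j) = 7·1 = 7 ≡ 7 (mod 11).
Step 5: correct position 4: c_4 = r_4 − e = 3 − 7 ≡ 7 (mod 11). Hence c = [2, 6, 8, 7, 10].
  Check: interpolating c through the α_i gives m(x) = 4 + 3·x (degree < 2) with m(α_i) = c_i for every i, so c is indeed a codeword.


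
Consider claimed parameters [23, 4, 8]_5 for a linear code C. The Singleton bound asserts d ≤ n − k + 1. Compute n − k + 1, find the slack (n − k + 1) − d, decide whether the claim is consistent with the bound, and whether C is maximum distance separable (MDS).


Singleton RHS = n − k + 1 = 20, slack = 12, bound satisfied, not MDS.

Singleton bound: d ≤ n − k + 1.
Here n = 23, k = 4, so n − k + 1 = 20.
Given d = 8, check d ≤ 20: YES.
Slack = (n − k + 1) − d = 12.
The code is NOT MDS (slack = 12 > 0).
Description: the claimed parameters are [23, 4, 8]_5; such a code would be non-MDS.


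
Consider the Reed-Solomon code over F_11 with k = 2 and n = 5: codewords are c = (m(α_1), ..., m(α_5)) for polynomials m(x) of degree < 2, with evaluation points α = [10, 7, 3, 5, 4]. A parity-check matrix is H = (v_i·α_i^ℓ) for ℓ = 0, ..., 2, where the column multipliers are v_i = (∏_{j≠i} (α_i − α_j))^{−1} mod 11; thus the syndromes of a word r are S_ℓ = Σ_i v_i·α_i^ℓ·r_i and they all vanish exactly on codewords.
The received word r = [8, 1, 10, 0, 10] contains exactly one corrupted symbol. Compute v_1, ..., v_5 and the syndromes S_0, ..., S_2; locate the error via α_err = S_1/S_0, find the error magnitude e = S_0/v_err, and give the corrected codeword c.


S = (4, 5, 9), error at position 5, error magnitude e = 5, c = [8, 1, 10, 0, 5].

Step 1: column multipliers v_i = (∏_{j≠i}(α_i − α_j))^{−1} mod 11.
  i = 1 (α = 10): (10−7)(10−3)(10−5)(10−4) = 3·7·5·6 = 630 ≡ 3, so v_1 = 3^{−1} = 4 (mod 11).
  i = 2 (α = 7): (7−10)(7−3)(7−5)(7−4) = (−3)·4·2·3 = −72 ≡ 5, so v_2 = 5^{−1} = 9 (mod 11).
  i = 3 (α = 3): (3−10)(3−7)(3−5)(3−4) = (−7)·(−4)·(−2)·(−1) = 56 ≡ 1, so v_3 = 1^{−1} = 1 (mod 11).
  i = 4 (α = 5): (5−10)(5−7)(5−3)(5−4) = (−5)·(−2)·2·1 = 20 ≡ 9, so v_4 = 9^{−1} = 5 (mod 11).
  i = 5 (α = 4): (4−10)(4−7)(4−3)(4−5) = (−6)·(−3)·1·(−1) = −18 ≡ 4, so v_5 = 4^{−1} = 3 (mod 11).
  v = [4, 9, 1, 5, 3].
Step 2: syndromes of r = [8, 1, 10, 0, 10] (all sums mod 11).
  S_0 = Σ v_i r_i = 4·8 + 9·1 + 1·10 + 5·0 + 3·10 = 81 ≡ 4.
  S_1 = Σ v_i α_i r_i = 4·10·8 + 9·7·1 + 1·3·10 + 5·5·0 + 3·4·10 = 533 ≡ 5.
  α_i^2 mod 11 = [1, 5, 9, 3, 5].
  S_2 = Σ v_i α_i^2 r_i = 4·1·8 + 9·5·1 + 1·9·10 + 5·3·0 + 3·5·10 = 317 ≡ 9.
  S = (4, 5, 9) ≠ 0, so r is not a codeword (an error is present).
Step 3: locate the error. For a single error e at position i, S_ℓ = v_i·e·α_i^ℓ, so α_err = S_1/S_0.
  S_0^{−1} = 4^{−1} = 3 (mod 11), so α_err = 5·3 = 15 ≡ 4 = α_5. Error position i = 5.
  Consistency check: S_2/S_1 = 9·9 = 81 ≡ 4 = α_err ✓ (single-error assumption holds).
Step 4: error magnitude e = S_0/v_5 = S_0·∏_{j≠5}(α_5 − α_j) = 4·4 = 16 ≡ 5 (mod 11).
Step 5: correct position 5: c_5 = r_5 − e = 10 − 5 ≡ 5 (mod 11). Hence c = [8, 1, 10, 0, 5].
  Check: interpolating c through the α_i gives m(x) = 3 + 6·x (degree < 2) with m(α_i) = c_i for every i, so c is indeed a codeword.


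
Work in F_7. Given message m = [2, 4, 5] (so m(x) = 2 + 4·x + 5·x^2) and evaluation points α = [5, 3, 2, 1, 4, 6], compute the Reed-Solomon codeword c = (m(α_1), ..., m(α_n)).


c = [0, 3, 2, 4, 0, 3]

Message polynomial: m(x) = 2 + 4·x + 5·x^2 (mod 7).
For each evaluation point α_i, compute m(α_i) mod 7:
  α_1 = 5: Horner steps 5 → 1 → 0, so m(5) = 0.
  α_2 = 3: Horner steps 5 → 5 → 3, so m(3) = 3.
  α_3 = 2: Horner steps 5 → 0 → 2, so m(2) = 2.
  α_4 = 1: Horner steps 5 → 2 → 4, so m(1) = 4.
  α_5 = 4: Horner steps 5 → 3 → 0, so m(4) = 0.
  α_6 = 6: Horner steps 5 → 6 → 3, so m(6) = 3.
Codeword c = [0, 3, 2, 4, 0, 3] ∈ F_7^6.


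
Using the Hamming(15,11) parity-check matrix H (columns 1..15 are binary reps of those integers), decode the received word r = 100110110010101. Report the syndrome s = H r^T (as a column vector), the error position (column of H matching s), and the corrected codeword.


s = (0, 1, 1, 0)^T, error position = 6, corrected codeword c = 100111110010101

Compute s = H r^T mod 2 one row at a time:
  s_1 = 1 + 0 + 0 + 1 + 0 + 1 + 0 + 1 = 4 ≡ 0 (mod 2).
  s_2 = 1 + 1 + 0 + 1 + 0 + 1 + 0 + 1 = 5 ≡ 1 (mod 2).
  s_3 = 0 + 0 + 0 + 1 + 0 + 1 + 0 + 1 = 3 ≡ 1 (mod 2).
  s_4 = 1 + 0 + 1 + 1 + 0 + 1 + 1 + 1 = 6 ≡ 0 (mod 2).
s = (0, 1, 1, 0)^T — this equals column 6 of H (binary 0110), so error is at position 6.
Correct: flip bit 6 of r = 100110110010101 to get c = 100111110010101.


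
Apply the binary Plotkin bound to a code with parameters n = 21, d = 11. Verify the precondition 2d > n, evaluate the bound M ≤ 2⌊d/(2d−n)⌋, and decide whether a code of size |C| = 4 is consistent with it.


Plotkin bound M ≤ 22; given |C| = 4 ≤ bound (satisfied).

Check applicability: 2d = 22, n = 21.
2d − n = 1 > 0, so Plotkin applies.
Compute d/(2d−n) = 11/1 ≈ 11.0000.
⌊d/(2d−n)⌋ = 11.
Plotkin bound: M ≤ 2·11 = 22.
Given |C| = 4, check: satisfied.
This |C| is below the Plotkin bound.


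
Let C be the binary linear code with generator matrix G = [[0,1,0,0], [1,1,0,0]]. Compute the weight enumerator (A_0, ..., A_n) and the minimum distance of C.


Weight distribution: A_0 = 1, A_1 = 2, A_2 = 1. Minimum distance d = 1.

Enumerate all 2^2 = 4 messages m ∈ F_2^2.
For each, compute codeword c = mG in F_2^4, then tally its weight.
  m = 00 → c = 0000, weight = 0.
  m = 10 → c = 0100, weight = 1.
  m = 01 → c = 1100, weight = 2.
  m = 11 → c = 1000, weight = 1.
Tally weights:
  weight 0: 1 codewords.
  weight 1: 2 codewords.
  weight 2: 1 codewords.
Minimum distance d = smallest w > 0 with A_w > 0 = 1.
Sanity: Σ A_w = 4 = 2^2 = 4 ✓.


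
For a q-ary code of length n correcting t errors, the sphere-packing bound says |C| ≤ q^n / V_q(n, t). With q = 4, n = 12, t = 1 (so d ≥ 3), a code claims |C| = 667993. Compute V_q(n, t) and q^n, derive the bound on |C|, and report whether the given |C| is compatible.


V_q(n, t) = 37, q^n = 16777216, Hamming bound = 453438, |C| = 667993 > bound (violated).

Step 1: Compute V_q(n, t) = Σ_{j=0}^1 C(n, j) (q−1)^j.
  j = 0: C(12,0)·(3)^0 = 1·1 = 1.
  j = 1: C(12,1)·(3)^1 = 12·3 = 36.
  V_q(n, t) = 1 + 36 = 37.
Step 2: q^n = 4^12 = 16777216.
Step 3: Hamming bound ⌊q^n / V_q(n,t)⌋ = ⌊16777216/37⌋ = 453438.
Step 4: Compare |C| = 667993 to 453438: violated.
The claimed |C| lies above the Hamming bound, so no 4-ary code of length 12 with d ≥ 3 can have 667993 codewords.


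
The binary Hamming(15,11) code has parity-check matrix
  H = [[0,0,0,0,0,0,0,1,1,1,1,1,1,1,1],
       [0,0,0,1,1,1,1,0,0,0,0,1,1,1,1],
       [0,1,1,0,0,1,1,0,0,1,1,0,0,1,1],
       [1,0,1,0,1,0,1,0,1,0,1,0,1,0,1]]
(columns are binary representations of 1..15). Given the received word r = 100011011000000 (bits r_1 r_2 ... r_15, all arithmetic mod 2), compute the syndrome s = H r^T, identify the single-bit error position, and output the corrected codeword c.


s = (0, 0, 1, 1)^T, error position = 3, corrected codeword c = 101011011000000

Compute s = H r^T mod 2 one row at a time:
  s_1 = 1 + 1 + 0 + 0 + 0 + 0 + 0 + 0 = 2 ≡ 0 (mod 2).
  s_2 = 0 + 1 + 1 + 0 + 0 + 0 + 0 + 0 = 2 ≡ 0 (mod 2).
  s_3 = 0 + 0 + 1 + 0 + 0 + 0 + 0 + 0 = 1 ≡ 1 (mod 2).
  s_4 = 1 + 0 + 1 + 0 + 1 + 0 + 0 + 0 = 3 ≡ 1 (mod 2).
s = (0, 0, 1, 1)^T — this equals column 3 of H (binary 0011), so error is at position 3.
Correct: flip bit 3 of r = 100011011000000 to get c = 101011011000000.


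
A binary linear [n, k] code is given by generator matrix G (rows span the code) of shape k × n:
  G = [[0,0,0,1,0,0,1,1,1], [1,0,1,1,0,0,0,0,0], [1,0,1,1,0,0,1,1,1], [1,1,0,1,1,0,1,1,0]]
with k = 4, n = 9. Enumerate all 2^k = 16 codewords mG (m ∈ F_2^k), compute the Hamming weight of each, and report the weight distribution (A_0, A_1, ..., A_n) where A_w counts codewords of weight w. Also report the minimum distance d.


Weight distribution: A_0 = 1, A_1 = 1, A_2 = 1, A_3 = 2, A_4 = 3, A_5 = 5, A_6 = 3. Minimum distance d = 1.

Enumerate all 2^4 = 16 messages m ∈ F_2^4.
For each, compute codeword c = mG in F_2^9, then tally its weight.
  m = 0000 → c = 000000000, weight = 0.
  m = 1000 → c = 000100111, weight = 4.
  m = 0100 → c = 101100000, weight = 3.
  m = 1100 → c = 101000111, weight = 5.
  m = 0010 → c = 101100111, weight = 6.
  m = 1010 → c = 101000000, weight = 2.
  m = 0110 → c = 000000111, weight = 3.
  m = 1110 → c = 000100000, weight = 1.
  m = 0001 → c = 110110110, weight = 6.
  m = 1001 → c = 110010001, weight = 4.
  m = 0101 → c = 011010110, weight = 5.
  m = 1101 → c = 011110001, weight = 5.
  m = 0011 → c = 011010001, weight = 4.
  m = 1011 → c = 011110110, weight = 6.
  m = 0111 → c = 110110001, weight = 5.
  m = 1111 → c = 110010110, weight = 5.
Tally weights:
  weight 0: 1 codewords.
  weight 1: 1 codewords.
  weight 2: 1 codewords.
  weight 3: 2 codewords.
  weight 4: 3 codewords.
  weight 5: 5 codewords.
  weight 6: 3 codewords.
Minimum distance d = smallest w > 0 with A_w > 0 = 1.
Sanity: Σ A_w = 16 = 2^4 = 16 ✓.


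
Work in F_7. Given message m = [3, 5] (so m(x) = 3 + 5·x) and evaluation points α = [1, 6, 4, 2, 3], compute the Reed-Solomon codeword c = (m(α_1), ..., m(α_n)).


c = [1, 5, 2, 6, 4]

Message polynomial: m(x) = 3 + 5·x (mod 7).
For each evaluation point α_i, compute m(α_i) mod 7:
  α_1 = 1: Horner steps 5 → 1, so m(1) = 1.
  α_2 = 6: Horner steps 5 → 5, so m(6) = 5.
  α_3 = 4: Horner steps 5 → 2, so m(4) = 2.
  α_4 = 2: Horner steps 5 → 6, so m(2) = 6.
  α_5 = 3: Horner steps 5 → 4, so m(3) = 4.
Codeword c = [1, 5, 2, 6, 4] ∈ F_7^5.


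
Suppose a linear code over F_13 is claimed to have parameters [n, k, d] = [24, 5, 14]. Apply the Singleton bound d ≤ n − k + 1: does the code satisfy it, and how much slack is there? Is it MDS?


Singleton RHS = n − k + 1 = 20, slack = 6, bound satisfied, not MDS.

Singleton bound: d ≤ n − k + 1.
Here n = 24, k = 5, so n − k + 1 = 20.
Given d = 14, check d ≤ 20: YES.
Slack = (n − k + 1) − d = 6.
The code is NOT MDS (slack = 6 > 0).
Description: the claimed parameters are [24, 5, 14]_13; such a code would be non-MDS.


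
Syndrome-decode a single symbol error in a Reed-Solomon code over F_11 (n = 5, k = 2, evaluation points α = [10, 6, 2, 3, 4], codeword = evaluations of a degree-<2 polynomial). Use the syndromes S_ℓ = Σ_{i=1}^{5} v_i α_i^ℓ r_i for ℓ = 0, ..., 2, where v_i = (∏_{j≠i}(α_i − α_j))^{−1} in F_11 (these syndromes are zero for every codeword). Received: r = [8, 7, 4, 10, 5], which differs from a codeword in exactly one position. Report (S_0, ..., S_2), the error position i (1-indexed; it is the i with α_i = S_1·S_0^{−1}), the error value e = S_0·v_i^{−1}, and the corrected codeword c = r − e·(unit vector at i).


S = (4, 2, 1), error at position 2, error magnitude e = 1, c = [8, 6, 4, 10, 5].

Step 1: column multipliers v_i = (∏_{j≠i}(α_i − α_j))^{−1} mod 11.
  i = 1 (α = 10): (10−6)(10−2)(10−3)(10−4) = 4·8·7·6 = 1344 ≡ 2, so v_1 = 2^{−1} = 6 (mod 11).
  i = 2 (α = 6): (6−10)(6−2)(6−3)(6−4) = (−4)·4·3·2 = −96 ≡ 3, so v_2 = 3^{−1} = 4 (mod 11).
  i = 3 (α = 2): (2−10)(2−6)(2−3)(2−4) = (−8)·(−4)·(−1)·(−2) = 64 ≡ 9, so v_3 = 9^{−1} = 5 (mod 11).
  i = 4 (α = 3): (3−10)(3−6)(3−2)(3−4) = (−7)·(−3)·1·(−1) = −21 ≡ 1, so v_4 = 1^{−1} = 1 (mod 11).
  i = 5 (α = 4): (4−10)(4−6)(4−2)(4−3) = (−6)·(−2)·2·1 = 24 ≡ 2, so v_5 = 2^{−1} = 6 (mod 11).
  v = [6, 4, 5, 1, 6].
Step 2: syndromes of r = [8, 7, 4, 10, 5] (all sums mod 11).
  S_0 = Σ v_i r_i = 6·8 + 4·7 + 5·4 + 1·10 + 6·5 = 136 ≡ 4.
  S_1 = Σ v_i α_i r_i = 6·10·8 + 4·6·7 + 5·2·4 + 1·3·10 + 6·4·5 = 838 ≡ 2.
  α_i^2 mod 11 = [1, 3, 4, 9, 5].
  S_2 = Σ v_i α_i^2 r_i = 6·1·8 + 4·3·7 + 5·4·4 + 1·9·10 + 6·5·5 = 452 ≡ 1.
  S = (4, 2, 1) ≠ 0, so r is not a codeword (an error is present).
Step 3: locate the error. For a single error e at position i, S_ℓ = v_i·e·α_i^ℓ, so α_err = S_1/S_0.
  S_0^{−1} = 4^{−1} = 3 (mod 11), so α_err = 2·3 = 6 ≡ 6 = α_2. Error position i = 2.
  Consistency check: S_2/S_1 = 1·6 = 6 ≡ 6 = α_err ✓ (single-error assumption holds).
Step 4: error magnitude e = S_0/v_2 = S_0·∏_{j≠2}(α_2 − α_j) = 4·3 = 12 ≡ 1 (mod 11).
Step 5: correct position 2: c_2 = r_2 − e = 7 − 1 ≡ 6 (mod 11). Hence c = [8, 6, 4, 10, 5].
  Check: interpolating c through the α_i gives m(x) = 3 + 6·x (degree < 2) with m(α_i) = c_i for every i, so c is indeed a codeword.


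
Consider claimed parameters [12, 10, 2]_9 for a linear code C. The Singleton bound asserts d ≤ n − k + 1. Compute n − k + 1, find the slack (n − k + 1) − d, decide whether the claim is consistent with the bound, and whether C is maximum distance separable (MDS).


Singleton RHS = n − k + 1 = 3, slack = 1, bound satisfied, not MDS.

Singleton bound: d ≤ n − k + 1.
Here n = 12, k = 10, so n − k + 1 = 3.
Given d = 2, check d ≤ 3: YES.
Slack = (n − k + 1) − d = 1.
The code is NOT MDS (slack = 1 > 0).
Description: the claimed parameters are [12, 10, 2]_9; such a code would be non-MDS.


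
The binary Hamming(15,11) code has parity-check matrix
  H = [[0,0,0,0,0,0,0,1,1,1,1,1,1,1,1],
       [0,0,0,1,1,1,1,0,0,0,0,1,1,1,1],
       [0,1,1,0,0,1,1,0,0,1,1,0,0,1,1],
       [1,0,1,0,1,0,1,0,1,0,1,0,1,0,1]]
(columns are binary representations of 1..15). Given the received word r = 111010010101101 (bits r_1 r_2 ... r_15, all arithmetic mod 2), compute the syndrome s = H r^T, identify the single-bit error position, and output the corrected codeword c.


s = (1, 0, 0, 1)^T, error position = 9, corrected codeword c = 111010011101101

Compute s = H r^T mod 2 one row at a time:
  s_1 = 1 + 0 + 1 + 0 + 1 + 1 + 0 + 1 = 5 ≡ 1 (mod 2).
  s_2 = 0 + 1 + 0 + 0 + 1 + 1 + 0 + 1 = 4 ≡ 0 (mod 2).
  s_3 = 1 + 1 + 0 + 0 + 1 + 0 + 0 + 1 = 4 ≡ 0 (mod 2).
  s_4 = 1 + 1 + 1 + 0 + 0 + 0 + 1 + 1 = 5 ≡ 1 (mod 2).
s = (1, 0, 0, 1)^T — this equals column 9 of H (binary 1001), so error is at position 9.
Correct: flip bit 9 of r = 111010010101101 to get c = 111010011101101.


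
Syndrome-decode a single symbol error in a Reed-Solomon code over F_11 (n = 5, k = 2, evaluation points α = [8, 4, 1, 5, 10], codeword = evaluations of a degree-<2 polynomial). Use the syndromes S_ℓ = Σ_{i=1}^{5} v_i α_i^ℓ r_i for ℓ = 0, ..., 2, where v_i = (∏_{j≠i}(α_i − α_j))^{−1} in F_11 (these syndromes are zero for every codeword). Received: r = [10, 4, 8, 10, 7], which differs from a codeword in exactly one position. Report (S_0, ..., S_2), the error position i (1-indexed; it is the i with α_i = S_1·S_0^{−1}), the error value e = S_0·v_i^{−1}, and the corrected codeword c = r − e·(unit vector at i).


S = (6, 4, 10), error at position 1, error magnitude e = 4, c = [6, 4, 8, 10, 7].

Step 1: column multipliers v_i = (∏_{j≠i}(α_i − α_j))^{−1} mod 11.
  i = 1 (α = 8): (8−4)(8−1)(8−5)(8−10) = 4·7·3·(−2) = −168 ≡ 8, so v_1 = 8^{−1} = 7 (mod 11).
  i = 2 (α = 4): (4−8)(4−1)(4−5)(4−10) = (−4)·3·(−1)·(−6) = −72 ≡ 5, so v_2 = 5^{−1} = 9 (mod 11).
  i = 3 (α = 1): (1−8)(1−4)(1−5)(1−10) = (−7)·(−3)·(−4)·(−9) = 756 ≡ 8, so v_3 = 8^{−1} = 7 (mod 11).
  i = 4 (α = 5): (5−8)(5−4)(5−1)(5−10) = (−3)·1·4·(−5) = 60 ≡ 5, so v_4 = 5^{−1} = 9 (mod 11).
  i = 5 (α = 10): (10−8)(10−4)(10−1)(10−5) = 2·6·9·5 = 540 ≡ 1, so v_5 = 1^{−1} = 1 (mod 11).
  v = [7, 9, 7, 9, 1].
Step 2: syndromes of r = [10, 4, 8, 10, 7] (all sums mod 11).
  S_0 = Σ v_i r_i = 7·10 + 9·4 + 7·8 + 9·10 + 1·7 = 259 ≡ 6.
  S_1 = Σ v_i α_i r_i = 7·8·10 + 9·4·4 + 7·1·8 + 9·5·10 + 1·10·7 = 1280 ≡ 4.
  α_i^2 mod 11 = [9, 5, 1, 3, 1].
  S_2 = Σ v_i α_i^2 r_i = 7·9·10 + 9·5·4 + 7·1·8 + 9·3·10 + 1·1·7 = 1143 ≡ 10.
  S = (6, 4, 10) ≠ 0, so r is not a codeword (an error is present).
Step 3: locate the error. For a single error e at position i, S_ℓ = v_i·e·α_i^ℓ, so α_err = S_1/S_0.
  S_0^{−1} = 6^{−1} = 2 (mod 11), so α_err = 4·2 = 8 ≡ 8 = α_1. Error position i = 1.
  Consistency check: S_2/S_1 = 10·3 = 30 ≡ 8 = α_err ✓ (single-error assumption holds).
Step 4: error magnitude e = S_0/v_1 = S_0·∏_{j≠1}(α_1 − α_j) = 6·8 = 48 ≡ 4 (mod 11).
Step 5: correct position 1: c_1 = r_1 − e = 10 − 4 ≡ 6 (mod 11). Hence c = [6, 4, 8, 10, 7].
  Check: interpolating c through the α_i gives m(x) = 2 + 6·x (degree < 2) with m(α_i) = c_i for every i, so c is indeed a codeword.


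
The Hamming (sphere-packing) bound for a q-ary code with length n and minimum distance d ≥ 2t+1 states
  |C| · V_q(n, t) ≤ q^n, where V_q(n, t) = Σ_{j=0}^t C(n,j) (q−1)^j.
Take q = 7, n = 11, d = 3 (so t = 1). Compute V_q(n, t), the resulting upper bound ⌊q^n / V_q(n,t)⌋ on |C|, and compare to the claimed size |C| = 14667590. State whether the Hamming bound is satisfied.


V_q(n, t) = 67, q^n = 1977326743, Hamming bound = 29512339, |C| = 14667590 ≤ bound (satisfied).

Step 1: Compute V_q(n, t) = Σ_{j=0}^1 C(n, j) (q−1)^j.
  j = 0: C(11,0)·(6)^0 = 1·1 = 1.
  j = 1: C(11,1)·(6)^1 = 11·6 = 66.
  V_q(n, t) = 1 + 66 = 67.
Step 2: q^n = 7^11 = 1977326743.
Step 3: Hamming bound ⌊q^n / V_q(n,t)⌋ = ⌊1977326743/67⌋ = 29512339.
Step 4: Compare |C| = 14667590 to 29512339: satisfied.
The claimed |C| lies below the Hamming bound.


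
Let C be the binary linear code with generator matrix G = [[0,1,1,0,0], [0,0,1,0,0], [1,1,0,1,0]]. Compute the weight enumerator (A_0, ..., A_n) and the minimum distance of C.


Weight distribution: A_0 = 1, A_1 = 2, A_2 = 2, A_3 = 2, A_4 = 1. Minimum distance d = 1.

Enumerate all 2^3 = 8 messages m ∈ F_2^3.
For each, compute codeword c = mG in F_2^5, then tally its weight.
  m = 000 → c = 00000, weight = 0.
  m = 100 → c = 01100, weight = 2.
  m = 010 → c = 00100, weight = 1.
  m = 110 → c = 01000, weight = 1.
  m = 001 → c = 11010, weight = 3.
  m = 101 → c = 10110, weight = 3.
  m = 011 → c = 11110, weight = 4.
  m = 111 → c = 10010, weight = 2.
Tally weights:
  weight 0: 1 codewords.
  weight 1: 2 codewords.
  weight 2: 2 codewords.
  weight 3: 2 codewords.
  weight 4: 1 codewords.
Minimum distance d = smallest w > 0 with A_w > 0 = 1.
Sanity: Σ A_w = 8 = 2^3 = 8 ✓.


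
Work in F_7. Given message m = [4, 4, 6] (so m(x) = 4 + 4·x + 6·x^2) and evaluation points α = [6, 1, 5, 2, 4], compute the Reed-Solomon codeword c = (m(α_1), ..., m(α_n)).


c = [6, 0, 6, 1, 4]

Message polynomial: m(x) = 4 + 4·x + 6·x^2 (mod 7).
For each evaluation point α_i, compute m(α_i) mod 7:
  α_1 = 6: Horner steps 6 → 5 → 6, so m(6) = 6.
  α_2 = 1: Horner steps 6 → 3 → 0, so m(1) = 0.
  α_3 = 5: Horner steps 6 → 6 → 6, so m(5) = 6.
  α_4 = 2: Horner steps 6 → 2 → 1, so m(2) = 1.
  α_5 = 4: Horner steps 6 → 0 → 4, so m(4) = 4.
Codeword c = [6, 0, 6, 1, 4] ∈ F_7^5.


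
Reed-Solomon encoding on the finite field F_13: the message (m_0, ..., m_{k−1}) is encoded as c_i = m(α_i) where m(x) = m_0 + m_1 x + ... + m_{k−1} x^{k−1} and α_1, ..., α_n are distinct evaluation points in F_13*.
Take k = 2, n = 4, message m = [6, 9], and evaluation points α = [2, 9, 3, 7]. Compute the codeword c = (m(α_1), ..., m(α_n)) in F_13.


c = [11, 9, 7, 4]

Message polynomial: m(x) = 6 + 9·x (mod 13).
For each evaluation point α_i, compute m(α_i) mod 13:
  α_1 = 2: Horner steps 9 → 11, so m(2) = 11.
  α_2 = 9: Horner steps 9 → 9, so m(9) = 9.
  α_3 = 3: Horner steps 9 → 7, so m(3) = 7.
  α_4 = 7: Horner steps 9 → 4, so m(7) = 4.
Codeword c = [11, 9, 7, 4] ∈ F_13^4.


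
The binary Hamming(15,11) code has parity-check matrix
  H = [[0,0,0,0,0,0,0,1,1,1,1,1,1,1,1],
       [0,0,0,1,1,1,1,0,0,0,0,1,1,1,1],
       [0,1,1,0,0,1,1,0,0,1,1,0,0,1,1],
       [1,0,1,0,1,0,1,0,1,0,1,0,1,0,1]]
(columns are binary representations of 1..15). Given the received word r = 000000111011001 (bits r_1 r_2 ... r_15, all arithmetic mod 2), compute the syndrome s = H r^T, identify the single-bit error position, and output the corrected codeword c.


s = (1, 1, 1, 0)^T, error position = 14, corrected codeword c = 000000111011011

Compute s = H r^T mod 2 one row at a time:
  s_1 = 1 + 1 + 0 + 1 + 1 + 0 + 0 + 1 = 5 ≡ 1 (mod 2).
  s_2 = 0 + 0 + 0 + 1 + 1 + 0 + 0 + 1 = 3 ≡ 1 (mod 2).
  s_3 = 0 + 0 + 0 + 1 + 0 + 1 + 0 + 1 = 3 ≡ 1 (mod 2).
  s_4 = 0 + 0 + 0 + 1 + 1 + 1 + 0 + 1 = 4 ≡ 0 (mod 2).
s = (1, 1, 1, 0)^T — this equals column 14 of H (binary 1110), so error is at position 14.
Correct: flip bit 14 of r = 000000111011001 to get c = 000000111011011.


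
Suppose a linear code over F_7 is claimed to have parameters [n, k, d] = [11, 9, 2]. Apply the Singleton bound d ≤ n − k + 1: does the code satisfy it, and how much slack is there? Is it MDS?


Singleton RHS = n − k + 1 = 3, slack = 1, bound satisfied, not MDS.

Singleton bound: d ≤ n − k + 1.
Here n = 11, k = 9, so n − k + 1 = 3.
Given d = 2, check d ≤ 3: YES.
Slack = (n − k + 1) − d = 1.
The code is NOT MDS (slack = 1 > 0).
Description: the claimed parameters are [11, 9, 2]_7; such a code would be non-MDS.


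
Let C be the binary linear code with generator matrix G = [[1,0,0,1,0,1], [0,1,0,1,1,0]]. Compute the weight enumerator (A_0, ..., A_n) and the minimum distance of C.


Weight distribution: A_0 = 1, A_3 = 2, A_4 = 1. Minimum distance d = 3.

Enumerate all 2^2 = 4 messages m ∈ F_2^2.
For each, compute codeword c = mG in F_2^6, then tally its weight.
  m = 00 → c = 000000, weight = 0.
  m = 10 → c = 100101, weight = 3.
  m = 01 → c = 010110, weight = 3.
  m = 11 → c = 110011, weight = 4.
Tally weights:
  weight 0: 1 codewords.
  weight 3: 2 codewords.
  weight 4: 1 codewords.
Minimum distance d = smallest w > 0 with A_w > 0 = 3.
Sanity: Σ A_w = 4 = 2^2 = 4 ✓.


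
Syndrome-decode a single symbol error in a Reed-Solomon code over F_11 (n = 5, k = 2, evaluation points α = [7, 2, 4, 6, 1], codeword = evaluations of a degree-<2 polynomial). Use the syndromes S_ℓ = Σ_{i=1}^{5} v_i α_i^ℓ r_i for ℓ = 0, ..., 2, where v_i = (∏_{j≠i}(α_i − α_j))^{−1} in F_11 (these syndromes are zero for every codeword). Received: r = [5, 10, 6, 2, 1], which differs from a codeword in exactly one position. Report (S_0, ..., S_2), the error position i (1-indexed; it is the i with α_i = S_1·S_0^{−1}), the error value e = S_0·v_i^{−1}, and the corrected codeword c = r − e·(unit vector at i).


S = (8, 1, 7), error at position 1, error magnitude e = 5, c = [0, 10, 6, 2, 1].

Step 1: column multipliers v_i = (∏_{j≠i}(α_i − α_j))^{−1} mod 11.
  i = 1 (α = 7): (7−2)(7−4)(7−6)(7−1) = 5·3·1·6 = 90 ≡ 2, so v_1 = 2^{−1} = 6 (mod 11).
  i = 2 (α = 2): (2−7)(2−4)(2−6)(2−1) = (−5)·(−2)·(−4)·1 = −40 ≡ 4, so v_2 = 4^{−1} = 3 (mod 11).
  i = 3 (α = 4): (4−7)(4−2)(4−6)(4−1) = (−3)·2·(−2)·3 = 36 ≡ 3, so v_3 = 3^{−1} = 4 (mod 11).
  i = 4 (α = 6): (6−7)(6−2)(6−4)(6−1) = (−1)·4·2·5 = −40 ≡ 4, so v_4 = 4^{−1} = 3 (mod 11).
  i = 5 (α = 1): (1−7)(1−2)(1−4)(1−6) = (−6)·(−1)·(−3)·(−5) = 90 ≡ 2, so v_5 = 2^{−1} = 6 (mod 11).
  v = [6, 3, 4, 3, 6].
Step 2: syndromes of r = [5, 10, 6, 2, 1] (all sums mod 11).
  S_0 = Σ v_i r_i = 6·5 + 3·10 + 4·6 + 3·2 + 6·1 = 96 ≡ 8.
  S_1 = Σ v_i α_i r_i = 6·7·5 + 3·2·10 + 4·4·6 + 3·6·2 + 6·1·1 = 408 ≡ 1.
  α_i^2 mod 11 = [5, 4, 5, 3, 1].
  S_2 = Σ v_i α_i^2 r_i = 6·5·5 + 3·4·10 + 4·5·6 + 3·3·2 + 6·1·1 = 414 ≡ 7.
  S = (8, 1, 7) ≠ 0, so r is not a codeword (an error is present).
Step 3: locate the error. For a single error e at position i, S_ℓ = v_i·e·α_i^ℓ, so α_err = S_1/S_0.
  S_0^{−1} = 8^{−1} = 7 (mod 11), so α_err = 1·7 = 7 ≡ 7 = α_1. Error position i = 1.
  Consistency check: S_2/S_1 = 7·1 = 7 ≡ 7 = α_err ✓ (single-error assumption holds).
Step 4: error magnitude e = S_0/v_1 = S_0·∏_{j≠1}(α_1 − α_j) = 8·2 = 16 ≡ 5 (mod 11).
Step 5: correct position 1: c_1 = r_1 − e = 5 − 5 ≡ 0 (mod 11). Hence c = [0, 10, 6, 2, 1].
  Check: interpolating c through the α_i gives m(x) = 3 + 9·x (degree < 2) with m(α_i) = c_i for every i, so c is indeed a codeword.
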